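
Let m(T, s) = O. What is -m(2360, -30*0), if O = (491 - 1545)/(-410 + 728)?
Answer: 527/159 ≈ 3.3145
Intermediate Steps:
O = -527/159 (O = -1054/318 = -1054*1/318 = -527/159 ≈ -3.3145)
m(T, s) = -527/159
-m(2360, -30*0) = -1*(-527/159) = 527/159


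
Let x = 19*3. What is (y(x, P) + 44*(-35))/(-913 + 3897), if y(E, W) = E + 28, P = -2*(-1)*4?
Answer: -1455/2984 ≈ -0.48760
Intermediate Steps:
x = 57
P = 8 (P = 2*4 = 8)
y(E, W) = 28 + E
(y(x, P) + 44*(-35))/(-913 + 3897) = ((28 + 57) + 44*(-35))/(-913 + 3897) = (85 - 1540)/2984 = -1455*1/2984 = -1455/2984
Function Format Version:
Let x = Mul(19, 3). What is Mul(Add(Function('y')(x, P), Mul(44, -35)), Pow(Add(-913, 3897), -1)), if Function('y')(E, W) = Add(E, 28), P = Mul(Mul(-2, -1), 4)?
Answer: Rational(-1455, 2984) ≈ -0.48760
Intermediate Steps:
x = 57
P = 8 (P = Mul(2, 4) = 8)
Function('y')(E, W) = Add(28, E)
Mul(Add(Function('y')(x, P), Mul(44, -35)), Pow(Add(-913, 3897), -1)) = Mul(Add(Add(28, 57), Mul(44, -35)), Pow(Add(-913, 3897), -1)) = Mul(Add(85, -1540), Pow(2984, -1)) = Mul(-1455, Rational(1, 2984)) = Rational(-1455, 2984)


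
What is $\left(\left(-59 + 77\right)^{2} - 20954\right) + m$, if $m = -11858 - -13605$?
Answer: $-18883$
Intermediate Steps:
$m = 1747$ ($m = -11858 + 13605 = 1747$)
$\left(\left(-59 + 77\right)^{2} - 20954\right) + m = \left(\left(-59 + 77\right)^{2} - 20954\right) + 1747 = \left(18^{2} - 20954\right) + 1747 = \left(324 - 20954\right) + 1747 = -20630 + 1747 = -18883$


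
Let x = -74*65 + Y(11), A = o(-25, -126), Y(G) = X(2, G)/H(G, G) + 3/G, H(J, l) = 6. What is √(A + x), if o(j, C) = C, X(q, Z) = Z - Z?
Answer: I*√597223/11 ≈ 70.255*I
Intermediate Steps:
X(q, Z) = 0
Y(G) = 3/G (Y(G) = 0/6 + 3/G = 0*(⅙) + 3/G = 0 + 3/G = 3/G)
A = -126
x = -52907/11 (x = -74*65 + 3/11 = -4810 + 3*(1/11) = -4810 + 3/11 = -52907/11 ≈ -4809.7)
√(A + x) = √(-126 - 52907/11) = √(-54293/11) = I*√597223/11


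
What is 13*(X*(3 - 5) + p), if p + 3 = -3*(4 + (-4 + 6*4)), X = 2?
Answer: -1027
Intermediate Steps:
p = -75 (p = -3 - 3*(4 + (-4 + 6*4)) = -3 - 3*(4 + (-4 + 24)) = -3 - 3*(4 + 20) = -3 - 3*24 = -3 - 72 = -75)
13*(X*(3 - 5) + p) = 13*(2*(3 - 5) - 75) = 13*(2*(-2) - 75) = 13*(-4 - 75) = 13*(-79) = -1027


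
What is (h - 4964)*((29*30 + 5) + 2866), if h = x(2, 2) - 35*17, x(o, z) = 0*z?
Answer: -20796219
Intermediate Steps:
x(o, z) = 0
h = -595 (h = 0 - 35*17 = 0 - 595 = -595)
(h - 4964)*((29*30 + 5) + 2866) = (-595 - 4964)*((29*30 + 5) + 2866) = -5559*((870 + 5) + 2866) = -5559*(875 + 2866) = -5559*3741 = -20796219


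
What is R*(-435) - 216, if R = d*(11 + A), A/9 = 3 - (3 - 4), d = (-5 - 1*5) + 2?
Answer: 163344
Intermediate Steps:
d = -8 (d = (-5 - 5) + 2 = -10 + 2 = -8)
A = 36 (A = 9*(3 - (3 - 4)) = 9*(3 - 1*(-1)) = 9*(3 + 1) = 9*4 = 36)
R = -376 (R = -8*(11 + 36) = -8*47 = -376)
R*(-435) - 216 = -376*(-435) - 216 = 163560 - 216 = 163344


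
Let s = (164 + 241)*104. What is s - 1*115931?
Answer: -73811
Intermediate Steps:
s = 42120 (s = 405*104 = 42120)
s - 1*115931 = 42120 - 1*115931 = 42120 - 115931 = -73811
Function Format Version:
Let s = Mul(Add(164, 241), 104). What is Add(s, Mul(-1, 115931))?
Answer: -73811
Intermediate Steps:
s = 42120 (s = Mul(405, 104) = 42120)
Add(s, Mul(-1, 115931)) = Add(42120, Mul(-1, 115931)) = Add(42120, -115931) = -73811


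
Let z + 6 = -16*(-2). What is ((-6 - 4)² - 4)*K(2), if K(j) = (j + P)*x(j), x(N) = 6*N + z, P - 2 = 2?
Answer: 21888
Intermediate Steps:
z = 26 (z = -6 - 16*(-2) = -6 - 4*(-8) = -6 + 32 = 26)
P = 4 (P = 2 + 2 = 4)
x(N) = 26 + 6*N (x(N) = 6*N + 26 = 26 + 6*N)
K(j) = (4 + j)*(26 + 6*j) (K(j) = (j + 4)*(26 + 6*j) = (4 + j)*(26 + 6*j))
((-6 - 4)² - 4)*K(2) = ((-6 - 4)² - 4)*(2*(4 + 2)*(13 + 3*2)) = ((-10)² - 4)*(2*6*(13 + 6)) = (100 - 4)*(2*6*19) = 96*228 = 21888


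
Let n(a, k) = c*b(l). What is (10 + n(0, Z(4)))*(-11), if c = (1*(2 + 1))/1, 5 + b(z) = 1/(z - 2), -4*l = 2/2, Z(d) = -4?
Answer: 209/3 ≈ 69.667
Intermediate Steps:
l = -¼ (l = -1/(2*2) = -¼*1 = -¼ ≈ -0.25000)
b(z) = -5 + 1/(-2 + z) (b(z) = -5 + 1/(z - 2) = -5 + 1/(-2 + z))
c = 3 (c = (1*3)*1 = 3*1 = 3)
n(a, k) = -49/3 (n(a, k) = 3*((11 - 5*(-¼))/(-2 - ¼)) = 3*((11 + 5/4)/(-9/4)) = 3*(-4/9*49/4) = 3*(-49/9) = -49/3)
(10 + n(0, Z(4)))*(-11) = (10 - 49/3)*(-11) = -19/3*(-11) = 209/3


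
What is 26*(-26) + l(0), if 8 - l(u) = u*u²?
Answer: -668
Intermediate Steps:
l(u) = 8 - u³ (l(u) = 8 - u*u² = 8 - u³)
26*(-26) + l(0) = 26*(-26) + (8 - 1*0³) = -676 + (8 - 1*0) = -676 + (8 + 0) = -676 + 8 = -668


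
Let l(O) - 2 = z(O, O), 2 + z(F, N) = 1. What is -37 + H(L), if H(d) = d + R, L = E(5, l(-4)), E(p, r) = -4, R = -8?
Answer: -49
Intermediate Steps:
z(F, N) = -1 (z(F, N) = -2 + 1 = -1)
l(O) = 1 (l(O) = 2 - 1 = 1)
L = -4
H(d) = -8 + d (H(d) = d - 8 = -8 + d)
-37 + H(L) = -37 + (-8 - 4) = -37 - 12 = -49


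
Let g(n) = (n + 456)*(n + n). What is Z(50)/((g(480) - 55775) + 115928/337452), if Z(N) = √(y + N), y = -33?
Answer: 84363*√17/71099899937 ≈ 4.8922e-6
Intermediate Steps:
g(n) = 2*n*(456 + n) (g(n) = (456 + n)*(2*n) = 2*n*(456 + n))
Z(N) = √(-33 + N)
Z(50)/((g(480) - 55775) + 115928/337452) = √(-33 + 50)/((2*480*(456 + 480) - 55775) + 115928/337452) = √17/((2*480*936 - 55775) + 115928*(1/337452)) = √17/((898560 - 55775) + 28982/84363) = √17/(842785 + 28982/84363) = √17/(71099899937/84363) = √17*(84363/71099899937) = 84363*√17/71099899937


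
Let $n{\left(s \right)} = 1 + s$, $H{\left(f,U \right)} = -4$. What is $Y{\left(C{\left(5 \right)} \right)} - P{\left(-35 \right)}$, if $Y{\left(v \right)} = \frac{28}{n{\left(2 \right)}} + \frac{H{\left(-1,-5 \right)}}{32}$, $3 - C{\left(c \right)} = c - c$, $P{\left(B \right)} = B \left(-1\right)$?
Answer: $- \frac{619}{24} \approx -25.792$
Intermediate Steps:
$P{\left(B \right)} = - B$
$C{\left(c \right)} = 3$ ($C{\left(c \right)} = 3 - \left(c - c\right) = 3 - 0 = 3 + 0 = 3$)
$Y{\left(v \right)} = \frac{221}{24}$ ($Y{\left(v \right)} = \frac{28}{1 + 2} - \frac{4}{32} = \frac{28}{3} - \frac{1}{8} = \frac{221}{24}$)
$Y{\left(C{\left(5 \right)} \right)} - P{\left(-35 \right)} = \frac{221}{24} - \left(-1\right) \left(-35\right) = \frac{221}{24} - 35 = - \frac{619}{24}$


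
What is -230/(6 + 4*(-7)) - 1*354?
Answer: -3779/11 ≈ -343.55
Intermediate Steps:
-230/(6 + 4*(-7)) - 1*354 = -230/(6 - 28) - 354 = -230/(-22) - 354 = -230*(-1/22) - 354 = 115/11 - 354 = -3779/11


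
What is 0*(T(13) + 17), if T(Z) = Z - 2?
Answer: 0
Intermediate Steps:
T(Z) = -2 + Z
0*(T(13) + 17) = 0*((-2 + 13) + 17) = 0*(11 + 17) = 0*28 = 0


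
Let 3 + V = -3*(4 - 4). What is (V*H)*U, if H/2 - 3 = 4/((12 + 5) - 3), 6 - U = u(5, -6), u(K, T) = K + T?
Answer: -138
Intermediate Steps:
V = -3 (V = -3 - 3*(4 - 4) = -3 - 3*0 = -3 + 0 = -3)
U = 7 (U = 6 - (5 - 6) = 6 - 1*(-1) = 6 + 1 = 7)
H = 46/7 (H = 6 + 2*(4/((12 + 5) - 3)) = 6 + 2*(4/(17 - 3)) = 6 + 2*(4/14) = 6 + 2*(4*(1/14)) = 6 + 2*(2/7) = 6 + 4/7 = 46/7 ≈ 6.5714)
(V*H)*U = -3*46/7*7 = -138/7*7 = -138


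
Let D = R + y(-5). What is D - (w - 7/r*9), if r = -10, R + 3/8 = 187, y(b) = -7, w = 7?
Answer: 6653/40 ≈ 166.32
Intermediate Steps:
R = 1493/8 (R = -3/8 + 187 = 1493/8 ≈ 186.63)
D = 1437/8 (D = 1493/8 - 7 = 1437/8 ≈ 179.63)
D - (w - 7/r*9) = 1437/8 - (7 - 7/(-10)*9) = 1437/8 - (7 - 7*(-1/10)*9) = 1437/8 - (7 + (7/10)*9) = 1437/8 - (7 + 63/10) = 1437/8 - 1*133/10 = 1437/8 - 133/10 = 6653/40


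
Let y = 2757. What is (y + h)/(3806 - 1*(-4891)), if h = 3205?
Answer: 5962/8697 ≈ 0.68552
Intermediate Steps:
(y + h)/(3806 - 1*(-4891)) = (2757 + 3205)/(3806 - 1*(-4891)) = 5962/(3806 + 4891) = 5962/8697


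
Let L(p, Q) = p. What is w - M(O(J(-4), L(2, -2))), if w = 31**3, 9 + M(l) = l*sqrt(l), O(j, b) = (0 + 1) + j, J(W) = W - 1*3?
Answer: 29800 + 6*I*sqrt(6) ≈ 29800.0 + 14.697*I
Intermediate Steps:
J(W) = -3 + W (J(W) = W - 3 = -3 + W)
O(j, b) = 1 + j
M(l) = -9 + l**(3/2) (M(l) = -9 + l*sqrt(l) = -9 + l**(3/2))
w = 29791
w - M(O(J(-4), L(2, -2))) = 29791 - (-9 + (1 + (-3 - 4))**(3/2)) = 29791 - (-9 + (1 - 7)**(3/2)) = 29791 - (-9 + (-6)**(3/2)) = 29791 - (-9 - 6*I*sqrt(6)) = 29791 + (9 + 6*I*sqrt(6)) = 29800 + 6*I*sqrt(6)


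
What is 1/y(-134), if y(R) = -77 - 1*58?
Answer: -1/135 ≈ -0.0074074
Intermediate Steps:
y(R) = -135 (y(R) = -77 - 58 = -135)
1/y(-134) = 1/(-135) = -1/135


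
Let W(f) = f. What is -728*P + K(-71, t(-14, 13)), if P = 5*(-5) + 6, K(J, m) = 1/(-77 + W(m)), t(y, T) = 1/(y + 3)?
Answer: 11729525/848 ≈ 13832.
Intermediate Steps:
t(y, T) = 1/(3 + y)
K(J, m) = 1/(-77 + m)
P = -19 (P = -25 + 6 = -19)
-728*P + K(-71, t(-14, 13)) = -728*(-19) + 1/(-77 + 1/(3 - 14)) = 13832 + 1/(-77 + 1/(-11)) = 13832 + 1/(-77 - 1/11) = 13832 + 1/(-848/11) = 13832 - 11/848 = 11729525/848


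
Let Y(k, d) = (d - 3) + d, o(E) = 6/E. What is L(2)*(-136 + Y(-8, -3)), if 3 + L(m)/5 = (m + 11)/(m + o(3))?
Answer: -725/4 ≈ -181.25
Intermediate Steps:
Y(k, d) = -3 + 2*d (Y(k, d) = (-3 + d) + d = -3 + 2*d)
L(m) = -15 + 5*(11 + m)/(2 + m) (L(m) = -15 + 5*((m + 11)/(m + 6/3)) = -15 + 5*((11 + m)/(m + 6*(⅓))) = -15 + 5*((11 + m)/(m + 2)) = -15 + 5*((11 + m)/(2 + m)) = -15 + 5*(11 + m)/(2 + m))
L(2)*(-136 + Y(-8, -3)) = (5*(5 - 2*2)/(2 + 2))*(-136 + (-3 + 2*(-3))) = (5*(5 - 4)/4)*(-136 + (-3 - 6)) = (5*(¼)*1)*(-136 - 9) = (5/4)*(-145) = -725/4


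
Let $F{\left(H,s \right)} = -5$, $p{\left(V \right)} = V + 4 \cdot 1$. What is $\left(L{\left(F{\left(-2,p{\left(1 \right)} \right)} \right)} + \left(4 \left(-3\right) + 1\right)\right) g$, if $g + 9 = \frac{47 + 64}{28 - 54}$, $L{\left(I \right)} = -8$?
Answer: $\frac{6555}{26} \approx 252.12$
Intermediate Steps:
$p{\left(V \right)} = 4 + V$ ($p{\left(V \right)} = V + 4 = 4 + V$)
$g = - \frac{345}{26}$ ($g = -9 + \frac{47 + 64}{28 - 54} = -9 + \frac{111}{-26} = -9 + 111 \left(- \frac{1}{26}\right) = -9 - \frac{111}{26} = - \frac{345}{26} \approx -13.269$)
$\left(L{\left(F{\left(-2,p{\left(1 \right)} \right)} \right)} + \left(4 \left(-3\right) + 1\right)\right) g = \left(-8 + \left(4 \left(-3\right) + 1\right)\right) \left(- \frac{345}{26}\right) = \left(-8 + \left(-12 + 1\right)\right) \left(- \frac{345}{26}\right) = \left(-8 - 11\right) \left(- \frac{345}{26}\right) = \left(-19\right) \left(- \frac{345}{26}\right) = \frac{6555}{26}$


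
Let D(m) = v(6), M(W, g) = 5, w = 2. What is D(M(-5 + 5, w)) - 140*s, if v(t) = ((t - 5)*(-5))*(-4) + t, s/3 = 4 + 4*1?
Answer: -3334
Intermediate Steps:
s = 24 (s = 3*(4 + 4*1) = 3*(4 + 4) = 3*8 = 24)
v(t) = -100 + 21*t (v(t) = ((-5 + t)*(-5))*(-4) + t = (25 - 5*t)*(-4) + t = (-100 + 20*t) + t = -100 + 21*t)
D(m) = 26 (D(m) = -100 + 21*6 = -100 + 126 = 26)
D(M(-5 + 5, w)) - 140*s = 26 - 140*24 = 26 - 3360 = -3334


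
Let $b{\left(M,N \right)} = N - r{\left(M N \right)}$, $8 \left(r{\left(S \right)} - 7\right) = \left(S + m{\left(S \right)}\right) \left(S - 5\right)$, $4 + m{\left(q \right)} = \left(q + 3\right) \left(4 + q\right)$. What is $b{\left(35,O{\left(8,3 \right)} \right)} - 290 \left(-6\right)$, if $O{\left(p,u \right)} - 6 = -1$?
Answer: $- \frac{2715853}{4} \approx -6.7896 \cdot 10^{5}$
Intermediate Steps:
$m{\left(q \right)} = -4 + \left(3 + q\right) \left(4 + q\right)$ ($m{\left(q \right)} = -4 + \left(q + 3\right) \left(4 + q\right) = -4 + \left(3 + q\right) \left(4 + q\right)$)
$r{\left(S \right)} = 7 + \frac{\left(-5 + S\right) \left(8 + S^{2} + 8 S\right)}{8}$ ($r{\left(S \right)} = 7 + \frac{\left(S + \left(8 + S^{2} + 7 S\right)\right) \left(S - 5\right)}{8} = 7 + \frac{\left(8 + S^{2} + 8 S\right) \left(-5 + S\right)}{8} = 7 + \frac{\left(-5 + S\right) \left(8 + S^{2} + 8 S\right)}{8}$)
$O{\left(p,u \right)} = 5$ ($O{\left(p,u \right)} = 6 - 1 = 5$)
$b{\left(M,N \right)} = -2 + N + 4 M N - \frac{3 M^{2} N^{2}}{8} - \frac{M^{3} N^{3}}{8}$ ($b{\left(M,N \right)} = N - \left(2 - 4 M N + \frac{\left(M N\right)^{3}}{8} + \frac{3 \left(M N\right)^{2}}{8}\right) = N - \left(2 - 4 M N + \frac{M^{3} N^{3}}{8} + \frac{3 M^{2} N^{2}}{8}\right) = -2 + N + 4 M N - \frac{3 M^{2} N^{2}}{8} - \frac{M^{3} N^{3}}{8}$)
$b{\left(35,O{\left(8,3 \right)} \right)} - 290 \left(-6\right) = \left(-2 + 5 + 4 \cdot 35 \cdot 5 - \frac{3 \cdot 35^{2} \cdot 5^{2}}{8} - \frac{35^{3} \cdot 5^{3}}{8}\right) - 290 \left(-6\right) = \left(-2 + 5 + 700 - \frac{3675}{8} \cdot 25 - \frac{42875}{8} \cdot 125\right) - -1740 = \left(-2 + 5 + 700 - \frac{91875}{8} - \frac{5359375}{8}\right) + 1740 = - \frac{2722813}{4} + 1740 = - \frac{2715853}{4}$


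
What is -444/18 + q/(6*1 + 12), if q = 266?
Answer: -89/9 ≈ -9.8889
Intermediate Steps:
-444/18 + q/(6*1 + 12) = -444/18 + 266/(6*1 + 12) = -444*1/18 + 266/(6 + 12) = -74/3 + 266/18 = -74/3 + 266*(1/18) = -74/3 + 133/9 = -89/9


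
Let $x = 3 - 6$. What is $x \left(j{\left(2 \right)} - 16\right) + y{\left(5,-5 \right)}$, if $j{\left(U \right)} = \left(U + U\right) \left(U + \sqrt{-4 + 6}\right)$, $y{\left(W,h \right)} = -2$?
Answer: $22 - 12 \sqrt{2} \approx 5.0294$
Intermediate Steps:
$j{\left(U \right)} = 2 U \left(U + \sqrt{2}\right)$
$x = -3$ ($x = 3 - 6 = -3$)
$x \left(j{\left(2 \right)} - 16\right) + y{\left(5,-5 \right)} = - 3 \left(2 \cdot 2 \left(2 + \sqrt{2}\right) - 16\right) - 2 = - 3 \left(\left(8 + 4 \sqrt{2}\right) - 16\right) - 2 = - 3 \left(-8 + 4 \sqrt{2}\right) - 2 = \left(24 - 12 \sqrt{2}\right) - 2 = 22 - 12 \sqrt{2}$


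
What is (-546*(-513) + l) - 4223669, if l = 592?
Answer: -3942979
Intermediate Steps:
(-546*(-513) + l) - 4223669 = (-546*(-513) + 592) - 4223669 = (280098 + 592) - 4223669 = 280690 - 4223669 = -3942979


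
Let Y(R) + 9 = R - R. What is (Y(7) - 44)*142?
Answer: -7526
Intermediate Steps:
Y(R) = -9 (Y(R) = -9 + (R - R) = -9 + 0 = -9)
(Y(7) - 44)*142 = (-9 - 44)*142 = -53*142 = -7526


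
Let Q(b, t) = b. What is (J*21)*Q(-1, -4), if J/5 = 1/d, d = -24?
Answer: 35/8 ≈ 4.3750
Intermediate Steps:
J = -5/24 (J = 5/(-24) = 5*(-1/24) = -5/24 ≈ -0.20833)
(J*21)*Q(-1, -4) = -5/24*21*(-1) = -35/8*(-1) = 35/8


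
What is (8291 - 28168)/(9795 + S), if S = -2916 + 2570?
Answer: -1807/859 ≈ -2.1036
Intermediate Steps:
S = -346
(8291 - 28168)/(9795 + S) = (8291 - 28168)/(9795 - 346) = -19877/9449 = -19877*1/9449 = -1807/859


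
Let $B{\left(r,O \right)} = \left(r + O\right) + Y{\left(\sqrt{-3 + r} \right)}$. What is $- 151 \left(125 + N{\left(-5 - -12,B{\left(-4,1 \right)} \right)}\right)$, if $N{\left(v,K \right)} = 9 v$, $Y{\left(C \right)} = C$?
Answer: $-28388$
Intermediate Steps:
$B{\left(r,O \right)} = O + r + \sqrt{-3 + r}$ ($B{\left(r,O \right)} = \left(r + O\right) + \sqrt{-3 + r} = \left(O + r\right) + \sqrt{-3 + r} = O + r + \sqrt{-3 + r}$)
$- 151 \left(125 + N{\left(-5 - -12,B{\left(-4,1 \right)} \right)}\right) = - 151 \left(125 + 9 \left(-5 - -12\right)\right) = - 151 \left(125 + 9 \left(-5 + 12\right)\right) = - 151 \left(125 + 9 \cdot 7\right) = - 151 \left(125 + 63\right) = \left(-151\right) 188 = -28388$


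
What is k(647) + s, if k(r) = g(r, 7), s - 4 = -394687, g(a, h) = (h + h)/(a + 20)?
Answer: -263253547/667 ≈ -3.9468e+5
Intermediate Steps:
g(a, h) = 2*h/(20 + a) (g(a, h) = (2*h)/(20 + a) = 2*h/(20 + a))
s = -394683 (s = 4 - 394687 = -394683)
k(r) = 14/(20 + r) (k(r) = 2*7/(20 + r) = 14/(20 + r))
k(647) + s = 14/(20 + 647) - 394683 = 14/667 - 394683 = -263253547/667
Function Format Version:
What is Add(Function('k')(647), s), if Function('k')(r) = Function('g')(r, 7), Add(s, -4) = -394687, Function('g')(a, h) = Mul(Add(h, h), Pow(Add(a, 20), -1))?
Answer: Rational(-263253547, 667) ≈ -3.9468e+5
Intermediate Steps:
Function('g')(a, h) = Mul(2, h, Pow(Add(20, a), -1)) (Function('g')(a, h) = Mul(Mul(2, h), Pow(Add(20, a), -1)) = Mul(2, h, Pow(Add(20, a), -1)))
s = -394683 (s = Add(4, -394687) = -394683)
Function('k')(r) = Mul(14, Pow(Add(20, r), -1)) (Function('k')(r) = Mul(2, 7, Pow(Add(20, r), -1)) = Mul(14, Pow(Add(20, r), -1)))
Add(Function('k')(647), s) = Add(Mul(14, Pow(Add(20, 647), -1)), -394683) = Add(Mul(14, Pow(667, -1)), -394683) = Add(Mul(14, Rational(1, 667)), -394683) = Add(Rational(14, 667), -394683) = Rational(-263253547, 667)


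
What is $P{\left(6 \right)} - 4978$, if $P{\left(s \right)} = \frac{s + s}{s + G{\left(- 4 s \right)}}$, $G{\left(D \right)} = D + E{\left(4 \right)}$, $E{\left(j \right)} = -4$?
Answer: $- \frac{54764}{11} \approx -4978.5$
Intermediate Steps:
$G{\left(D \right)} = -4 + D$ ($G{\left(D \right)} = D - 4 = -4 + D$)
$P{\left(s \right)} = \frac{2 s}{-4 - 3 s}$ ($P{\left(s \right)} = \frac{s + s}{s - \left(4 + 4 s\right)} = \frac{2 s}{-4 - 3 s}$)
$P{\left(6 \right)} - 4978 = \left(-2\right) 6 \frac{1}{4 + 3 \cdot 6} - 4978 = \left(-2\right) 6 \frac{1}{4 + 18} - 4978 = \left(-2\right) 6 \cdot \frac{1}{22} - 4978 = - \frac{6}{11} - 4978 = - \frac{54764}{11}$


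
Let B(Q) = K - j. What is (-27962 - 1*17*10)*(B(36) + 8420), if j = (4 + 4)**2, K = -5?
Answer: -234930332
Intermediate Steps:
j = 64 (j = 8**2 = 64)
B(Q) = -69 (B(Q) = -5 - 1*64 = -5 - 64 = -69)
(-27962 - 1*17*10)*(B(36) + 8420) = (-27962 - 1*17*10)*(-69 + 8420) = (-27962 - 17*10)*8351 = (-27962 - 170)*8351 = -28132*8351 = -234930332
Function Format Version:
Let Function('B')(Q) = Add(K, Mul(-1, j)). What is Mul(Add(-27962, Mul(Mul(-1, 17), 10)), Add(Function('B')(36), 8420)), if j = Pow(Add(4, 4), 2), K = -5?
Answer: -234930332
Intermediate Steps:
j = 64 (j = Pow(8, 2) = 64)
Function('B')(Q) = -69 (Function('B')(Q) = Add(-5, Mul(-1, 64)) = Add(-5, -64) = -69)
Mul(Add(-27962, Mul(Mul(-1, 17), 10)), Add(Function('B')(36), 8420)) = Mul(Add(-27962, Mul(Mul(-1, 17), 10)), Add(-69, 8420)) = Mul(Add(-27962, Mul(-17, 10)), 8351) = Mul(Add(-27962, -170), 8351) = Mul(-28132, 8351) = -234930332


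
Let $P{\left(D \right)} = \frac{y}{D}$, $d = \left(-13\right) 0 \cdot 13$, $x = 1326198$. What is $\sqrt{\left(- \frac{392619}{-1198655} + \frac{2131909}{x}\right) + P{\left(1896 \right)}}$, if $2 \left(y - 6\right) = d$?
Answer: $\frac{\sqrt{30568125943832041625382128505}}{125582655231510} \approx 1.3922$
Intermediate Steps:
$d = 0$ ($d = 0 \cdot 13 = 0$)
$y = 6$ ($y = 6 + \frac{1}{2} \cdot 0 = 6 + 0 = 6$)
$P{\left(D \right)} = \frac{6}{D}$
$\sqrt{\left(- \frac{392619}{-1198655} + \frac{2131909}{x}\right) + P{\left(1896 \right)}} = \sqrt{\left(- \frac{392619}{-1198655} + \frac{2131909}{1326198}\right) + \frac{6}{1896}} = \sqrt{\left(\left(-392619\right) \left(- \frac{1}{1198655}\right) + 2131909 \cdot \frac{1}{1326198}\right) + 6 \cdot \frac{1}{1896}} = \sqrt{\left(\frac{392619}{1198655} + \frac{2131909}{1326198}\right) + \frac{1}{316}} = \sqrt{\frac{3076113914957}{1589653863690} + \frac{1}{316}} = \sqrt{\frac{486820825495051}{251165310463020}} = \frac{\sqrt{30568125943832041625382128505}}{125582655231510}$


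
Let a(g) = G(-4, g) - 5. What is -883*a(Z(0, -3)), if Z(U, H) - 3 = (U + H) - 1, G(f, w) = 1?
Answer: 3532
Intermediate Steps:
Z(U, H) = 2 + H + U (Z(U, H) = 3 + ((U + H) - 1) = 3 + ((H + U) - 1) = 3 + (-1 + H + U) = 2 + H + U)
a(g) = -4 (a(g) = 1 - 5 = -4)
-883*a(Z(0, -3)) = -883*(-4) = 3532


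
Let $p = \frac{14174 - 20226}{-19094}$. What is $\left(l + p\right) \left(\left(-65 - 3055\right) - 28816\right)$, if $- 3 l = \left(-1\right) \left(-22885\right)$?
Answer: $\frac{6977186206912}{28641} \approx 2.4361 \cdot 10^{8}$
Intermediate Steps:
$l = - \frac{22885}{3}$ ($l = - \frac{\left(-1\right) \left(-22885\right)}{3} = \left(- \frac{1}{3}\right) 22885 = - \frac{22885}{3} \approx -7628.3$)
$p = \frac{3026}{9547}$ ($p = \left(14174 - 20226\right) \left(- \frac{1}{19094}\right) = \left(-6052\right) \left(- \frac{1}{19094}\right) = \frac{3026}{9547} \approx 0.31696$)
$\left(l + p\right) \left(\left(-65 - 3055\right) - 28816\right) = \left(- \frac{22885}{3} + \frac{3026}{9547}\right) \left(\left(-65 - 3055\right) - 28816\right) = - \frac{218474017 \left(\left(-65 - 3055\right) - 28816\right)}{28641} = - \frac{218474017 \left(-3120 - 28816\right)}{28641} = \left(- \frac{218474017}{28641}\right) \left(-31936\right) = \frac{6977186206912}{28641}$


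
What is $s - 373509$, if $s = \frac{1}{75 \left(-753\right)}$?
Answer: $- \frac{21093920776}{56475} \approx -3.7351 \cdot 10^{5}$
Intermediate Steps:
$s = - \frac{1}{56475}$ ($s = \frac{1}{-56475} = - \frac{1}{56475} \approx -1.7707 \cdot 10^{-5}$)
$s - 373509 = - \frac{1}{56475} - 373509 = - \frac{21093920776}{56475}$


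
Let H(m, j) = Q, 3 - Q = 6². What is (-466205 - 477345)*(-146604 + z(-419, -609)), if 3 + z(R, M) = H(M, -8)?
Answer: 138362172000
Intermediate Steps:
Q = -33 (Q = 3 - 1*6² = 3 - 1*36 = 3 - 36 = -33)
H(m, j) = -33
z(R, M) = -36 (z(R, M) = -3 - 33 = -36)
(-466205 - 477345)*(-146604 + z(-419, -609)) = (-466205 - 477345)*(-146604 - 36) = -943550*(-146640) = 138362172000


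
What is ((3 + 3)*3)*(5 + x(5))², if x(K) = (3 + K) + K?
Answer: 5832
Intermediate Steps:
x(K) = 3 + 2*K
((3 + 3)*3)*(5 + x(5))² = ((3 + 3)*3)*(5 + (3 + 2*5))² = (6*3)*(5 + (3 + 10))² = 18*(5 + 13)² = 18*18² = 18*324 = 5832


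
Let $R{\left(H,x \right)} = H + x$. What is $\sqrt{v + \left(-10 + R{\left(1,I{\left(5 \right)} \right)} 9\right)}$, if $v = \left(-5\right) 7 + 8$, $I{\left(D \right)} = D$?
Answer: $\sqrt{17} \approx 4.1231$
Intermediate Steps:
$v = -27$ ($v = -35 + 8 = -27$)
$\sqrt{v + \left(-10 + R{\left(1,I{\left(5 \right)} \right)} 9\right)} = \sqrt{-27 - \left(10 - \left(1 + 5\right) 9\right)} = \sqrt{-27 + \left(-10 + 6 \cdot 9\right)} = \sqrt{-27 + \left(-10 + 54\right)} = \sqrt{-27 + 44} = \sqrt{17}$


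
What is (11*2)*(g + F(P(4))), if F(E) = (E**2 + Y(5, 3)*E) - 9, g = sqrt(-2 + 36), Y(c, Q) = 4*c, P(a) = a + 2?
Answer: 3234 + 22*sqrt(34) ≈ 3362.3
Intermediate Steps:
P(a) = 2 + a
g = sqrt(34) ≈ 5.8309
F(E) = -9 + E**2 + 20*E (F(E) = (E**2 + (4*5)*E) - 9 = (E**2 + 20*E) - 9 = -9 + E**2 + 20*E)
(11*2)*(g + F(P(4))) = (11*2)*(sqrt(34) + (-9 + (2 + 4)**2 + 20*(2 + 4))) = 22*(sqrt(34) + (-9 + 6**2 + 20*6)) = 22*(sqrt(34) + (-9 + 36 + 120)) = 22*(sqrt(34) + 147) = 22*(147 + sqrt(34)) = 3234 + 22*sqrt(34)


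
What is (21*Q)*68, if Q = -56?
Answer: -79968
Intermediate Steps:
(21*Q)*68 = (21*(-56))*68 = -1176*68 = -79968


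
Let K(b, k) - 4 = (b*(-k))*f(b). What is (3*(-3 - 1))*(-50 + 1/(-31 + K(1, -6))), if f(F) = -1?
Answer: 6604/11 ≈ 600.36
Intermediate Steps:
K(b, k) = 4 + b*k (K(b, k) = 4 + (b*(-k))*(-1) = 4 - b*k*(-1) = 4 + b*k)
(3*(-3 - 1))*(-50 + 1/(-31 + K(1, -6))) = (3*(-3 - 1))*(-50 + 1/(-31 + (4 + 1*(-6)))) = (3*(-4))*(-50 + 1/(-31 + (4 - 6))) = -12*(-50 + 1/(-31 - 2)) = -12*(-50 + 1/(-33)) = -12*(-50 - 1/33) = -12*(-1651/33) = 6604/11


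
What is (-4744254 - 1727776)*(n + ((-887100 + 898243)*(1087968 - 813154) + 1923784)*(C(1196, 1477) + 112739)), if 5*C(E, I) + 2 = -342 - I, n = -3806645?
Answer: -2228554101671332197634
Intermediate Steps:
C(E, I) = -344/5 - I/5 (C(E, I) = -2/5 + (-342 - I)/5 = -2/5 + (-342/5 - I/5) = -344/5 - I/5)
(-4744254 - 1727776)*(n + ((-887100 + 898243)*(1087968 - 813154) + 1923784)*(C(1196, 1477) + 112739)) = (-4744254 - 1727776)*(-3806645 + ((-887100 + 898243)*(1087968 - 813154) + 1923784)*((-344/5 - 1/5*1477) + 112739)) = -6472030*(-3806645 + (11143*274814 + 1923784)*((-344/5 - 1477/5) + 112739)) = -6472030*(-3806645 + (3062252402 + 1923784)*(-1821/5 + 112739)) = -6472030*(-3806645 + 3064176186*(561874/5)) = -6472030*(-3806645 + 1721680930332564/5) = -6472030*1721680911299339/5 = -2228554101671332197634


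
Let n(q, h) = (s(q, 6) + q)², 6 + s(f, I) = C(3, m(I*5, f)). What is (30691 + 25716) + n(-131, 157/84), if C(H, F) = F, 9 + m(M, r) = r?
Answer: 133136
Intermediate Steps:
m(M, r) = -9 + r
s(f, I) = -15 + f (s(f, I) = -6 + (-9 + f) = -15 + f)
n(q, h) = (-15 + 2*q)² (n(q, h) = ((-15 + q) + q)² = (-15 + 2*q)²)
(30691 + 25716) + n(-131, 157/84) = (30691 + 25716) + (-15 + 2*(-131))² = 56407 + (-15 - 262)² = 56407 + (-277)² = 56407 + 76729 = 133136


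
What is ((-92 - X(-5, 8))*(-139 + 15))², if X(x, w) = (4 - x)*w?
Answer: 413552896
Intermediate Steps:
X(x, w) = w*(4 - x)
((-92 - X(-5, 8))*(-139 + 15))² = ((-92 - 8*(4 - 1*(-5)))*(-139 + 15))² = ((-92 - 8*(4 + 5))*(-124))² = ((-92 - 8*9)*(-124))² = ((-92 - 1*72)*(-124))² = ((-92 - 72)*(-124))² = (-164*(-124))² = 20336² = 413552896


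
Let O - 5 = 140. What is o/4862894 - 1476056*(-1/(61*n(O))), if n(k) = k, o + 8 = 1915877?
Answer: 248098266461/1483182670 ≈ 167.27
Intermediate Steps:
O = 145 (O = 5 + 140 = 145)
o = 1915869 (o = -8 + 1915877 = 1915869)
o/4862894 - 1476056*(-1/(61*n(O))) = 1915869/4862894 - 1476056/((-61*145)) = 1915869*(1/4862894) - 1476056/(-8845) = 1915869/4862894 - 1476056*(-1/8845) = 1915869/4862894 + 1476056/8845 = 248098266461/1483182670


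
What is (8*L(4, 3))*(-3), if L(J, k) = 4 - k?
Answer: -24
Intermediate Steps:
(8*L(4, 3))*(-3) = (8*(4 - 1*3))*(-3) = (8*(4 - 3))*(-3) = (8*1)*(-3) = 8*(-3) = -24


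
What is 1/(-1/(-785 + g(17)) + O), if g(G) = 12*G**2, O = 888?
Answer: 2683/2382503 ≈ 0.0011261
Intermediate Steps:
1/(-1/(-785 + g(17)) + O) = 1/(-1/(-785 + 12*17**2) + 888) = 1/(-1/(-785 + 12*289) + 888) = 1/(-1/(-785 + 3468) + 888) = 1/(-1/2683 + 888) = 1/(2382503/2683) = 2683/2382503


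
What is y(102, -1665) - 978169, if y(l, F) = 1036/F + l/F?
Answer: -1628652523/1665 ≈ -9.7817e+5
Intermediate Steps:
y(102, -1665) - 978169 = (1036 + 102)/(-1665) - 978169 = -1/1665*1138 - 978169 = -1138/1665 - 978169 = -1628652523/1665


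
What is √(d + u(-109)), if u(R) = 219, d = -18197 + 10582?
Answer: 86*I ≈ 86.0*I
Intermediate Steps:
d = -7615
√(d + u(-109)) = √(-7615 + 219) = √(-7396) = 86*I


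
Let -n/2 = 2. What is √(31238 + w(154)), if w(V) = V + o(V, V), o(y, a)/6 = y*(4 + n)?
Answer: 12*√218 ≈ 177.18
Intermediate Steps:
n = -4 (n = -2*2 = -4)
o(y, a) = 0 (o(y, a) = 6*(y*(4 - 4)) = 6*(y*0) = 6*0 = 0)
w(V) = V (w(V) = V + 0 = V)
√(31238 + w(154)) = √(31238 + 154) = √31392 = 12*√218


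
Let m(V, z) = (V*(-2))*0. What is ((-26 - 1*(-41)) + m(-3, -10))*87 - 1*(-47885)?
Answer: 49190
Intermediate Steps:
m(V, z) = 0 (m(V, z) = -2*V*0 = 0)
((-26 - 1*(-41)) + m(-3, -10))*87 - 1*(-47885) = ((-26 - 1*(-41)) + 0)*87 - 1*(-47885) = ((-26 + 41) + 0)*87 + 47885 = (15 + 0)*87 + 47885 = 15*87 + 47885 = 1305 + 47885 = 49190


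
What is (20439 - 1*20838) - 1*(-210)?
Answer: -189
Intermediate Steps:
(20439 - 1*20838) - 1*(-210) = (20439 - 20838) + 210 = -399 + 210 = -189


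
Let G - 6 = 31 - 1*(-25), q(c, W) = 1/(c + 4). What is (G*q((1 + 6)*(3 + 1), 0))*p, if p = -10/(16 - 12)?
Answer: -155/32 ≈ -4.8438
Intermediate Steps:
p = -5/2 (p = -10/4 = -10*¼ = -5/2 ≈ -2.5000)
q(c, W) = 1/(4 + c)
G = 62 (G = 6 + (31 - 1*(-25)) = 6 + (31 + 25) = 6 + 56 = 62)
(G*q((1 + 6)*(3 + 1), 0))*p = (62/(4 + (1 + 6)*(3 + 1)))*(-5/2) = (62/(4 + 7*4))*(-5/2) = (62/(4 + 28))*(-5/2) = (62/32)*(-5/2) = (62*(1/32))*(-5/2) = (31/16)*(-5/2) = -155/32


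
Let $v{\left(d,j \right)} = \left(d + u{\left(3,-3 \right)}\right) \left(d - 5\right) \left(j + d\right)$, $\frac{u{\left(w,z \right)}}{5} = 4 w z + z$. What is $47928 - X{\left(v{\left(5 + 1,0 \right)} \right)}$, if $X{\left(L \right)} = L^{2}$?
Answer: $-1238028$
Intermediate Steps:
$u{\left(w,z \right)} = 5 z + 20 w z$ ($u{\left(w,z \right)} = 5 \left(4 w z + z\right) = 5 \left(z + 4 w z\right) = 5 z + 20 w z$)
$v{\left(d,j \right)} = \left(-195 + d\right) \left(-5 + d\right) \left(d + j\right)$ ($v{\left(d,j \right)} = \left(d + 5 \left(-3\right) \left(1 + 4 \cdot 3\right)\right) \left(d - 5\right) \left(j + d\right) = \left(d + 5 \left(-3\right) \left(1 + 12\right)\right) \left(-5 + d\right) \left(d + j\right) = \left(d + 5 \left(-3\right) 13\right) \left(-5 + d\right) \left(d + j\right) = \left(d - 195\right) \left(-5 + d\right) \left(d + j\right) = \left(-195 + d\right) \left(-5 + d\right) \left(d + j\right)$)
$47928 - X{\left(v{\left(5 + 1,0 \right)} \right)} = 47928 - \left(\left(5 + 1\right)^{3} - 200 \left(5 + 1\right)^{2} + 975 \left(5 + 1\right) + 975 \cdot 0 + 0 \left(5 + 1\right)^{2} - 200 \left(5 + 1\right) 0\right)^{2} = 47928 - \left(6^{3} - 200 \cdot 6^{2} + 975 \cdot 6 + 0 + 0 \cdot 6^{2} - 1200 \cdot 0\right)^{2} = 47928 - \left(216 - 7200 + 5850 + 0 + 0 \cdot 36 + 0\right)^{2} = 47928 - \left(216 - 7200 + 5850 + 0 + 0 + 0\right)^{2} = 47928 - \left(-1134\right)^{2} = 47928 - 1285956 = -1238028$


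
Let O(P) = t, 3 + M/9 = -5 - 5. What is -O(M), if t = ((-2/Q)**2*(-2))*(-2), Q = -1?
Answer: -16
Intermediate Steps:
t = 16 (t = ((-2/(-1))**2*(-2))*(-2) = ((-2*(-1))**2*(-2))*(-2) = (2**2*(-2))*(-2) = (4*(-2))*(-2) = -8*(-2) = 16)
M = -117 (M = -27 + 9*(-5 - 5) = -27 + 9*(-10) = -27 - 90 = -117)
O(P) = 16
-O(M) = -1*16 = -16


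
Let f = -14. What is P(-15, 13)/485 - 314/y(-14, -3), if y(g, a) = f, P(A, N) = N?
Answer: 76236/3395 ≈ 22.455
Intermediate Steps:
y(g, a) = -14
P(-15, 13)/485 - 314/y(-14, -3) = 13/485 - 314/(-14) = 13*(1/485) - 314*(-1/14) = 13/485 + 157/7 = 76236/3395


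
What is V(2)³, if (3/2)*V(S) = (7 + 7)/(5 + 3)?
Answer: 343/216 ≈ 1.5880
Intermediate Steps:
V(S) = 7/6 (V(S) = 2*((7 + 7)/(5 + 3))/3 = 2*(14/8)/3 = 2*(14*(⅛))/3 = (⅔)*(7/4) = 7/6)
V(2)³ = (7/6)³ = 343/216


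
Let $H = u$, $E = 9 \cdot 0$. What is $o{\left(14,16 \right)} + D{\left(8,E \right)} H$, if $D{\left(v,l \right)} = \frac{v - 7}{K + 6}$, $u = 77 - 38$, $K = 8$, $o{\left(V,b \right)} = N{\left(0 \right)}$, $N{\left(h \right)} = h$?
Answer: $\frac{39}{14} \approx 2.7857$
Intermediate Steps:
$o{\left(V,b \right)} = 0$
$E = 0$
$u = 39$ ($u = 77 - 38 = 39$)
$H = 39$
$D{\left(v,l \right)} = - \frac{1}{2} + \frac{v}{14}$ ($D{\left(v,l \right)} = \frac{v - 7}{8 + 6} = \frac{-7 + v}{14} = \left(-7 + v\right) \frac{1}{14} = - \frac{1}{2} + \frac{v}{14}$)
$o{\left(14,16 \right)} + D{\left(8,E \right)} H = 0 + \left(- \frac{1}{2} + \frac{1}{14} \cdot 8\right) 39 = 0 + \left(- \frac{1}{2} + \frac{4}{7}\right) 39 = 0 + \frac{1}{14} \cdot 39 = 0 + \frac{39}{14} = \frac{39}{14}$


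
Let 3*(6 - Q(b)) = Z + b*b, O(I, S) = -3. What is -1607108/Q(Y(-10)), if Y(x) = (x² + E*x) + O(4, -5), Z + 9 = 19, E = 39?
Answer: 4821324/85841 ≈ 56.166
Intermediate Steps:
Z = 10 (Z = -9 + 19 = 10)
Y(x) = -3 + x² + 39*x (Y(x) = (x² + 39*x) - 3 = -3 + x² + 39*x)
Q(b) = 8/3 - b²/3 (Q(b) = 6 - (10 + b*b)/3 = 6 - (10 + b²)/3 = 6 + (-10/3 - b²/3) = 8/3 - b²/3)
-1607108/Q(Y(-10)) = -1607108/(8/3 - (-3 + (-10)² + 39*(-10))²/3) = -1607108/(8/3 - (-3 + 100 - 390)²/3) = -1607108/(8/3 - ⅓*(-293)²) = -1607108/(8/3 - ⅓*85849) = -1607108/(8/3 - 85849/3) = -1607108/(-85841/3) = -1607108*(-3/85841) = 4821324/85841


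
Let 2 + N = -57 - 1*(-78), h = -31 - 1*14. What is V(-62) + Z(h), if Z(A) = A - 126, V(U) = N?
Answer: -152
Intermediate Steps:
h = -45 (h = -31 - 14 = -45)
N = 19 (N = -2 + (-57 - 1*(-78)) = -2 + (-57 + 78) = -2 + 21 = 19)
V(U) = 19
Z(A) = -126 + A
V(-62) + Z(h) = 19 + (-126 - 45) = 19 - 171 = -152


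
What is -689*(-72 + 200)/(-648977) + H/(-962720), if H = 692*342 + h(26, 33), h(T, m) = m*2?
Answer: -6872812297/62478313744 ≈ -0.11000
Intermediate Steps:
h(T, m) = 2*m
H = 236730 (H = 692*342 + 2*33 = 236664 + 66 = 236730)
-689*(-72 + 200)/(-648977) + H/(-962720) = -689*(-72 + 200)/(-648977) + 236730/(-962720) = -689*128*(-1/648977) + 236730*(-1/962720) = -88192*(-1/648977) - 23673/96272 = 88192/648977 - 23673/96272 = -6872812297/62478313744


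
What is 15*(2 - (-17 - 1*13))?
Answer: 480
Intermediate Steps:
15*(2 - (-17 - 1*13)) = 15*(2 - (-17 - 13)) = 15*(2 - 1*(-30)) = 15*(2 + 30) = 15*32 = 480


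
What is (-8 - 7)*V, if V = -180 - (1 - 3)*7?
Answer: 2490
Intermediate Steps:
V = -166 (V = -180 - (-2)*7 = -180 - 1*(-14) = -180 + 14 = -166)
(-8 - 7)*V = (-8 - 7)*(-166) = -15*(-166) = 2490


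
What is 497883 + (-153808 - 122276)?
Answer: 221799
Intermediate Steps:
497883 + (-153808 - 122276) = 497883 - 276084 = 221799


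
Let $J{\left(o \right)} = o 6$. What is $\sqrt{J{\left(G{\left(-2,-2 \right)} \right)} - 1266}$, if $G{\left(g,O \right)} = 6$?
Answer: $i \sqrt{1230} \approx 35.071 i$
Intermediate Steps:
$J{\left(o \right)} = 6 o$
$\sqrt{J{\left(G{\left(-2,-2 \right)} \right)} - 1266} = \sqrt{6 \cdot 6 - 1266} = \sqrt{36 - 1266} = \sqrt{-1230} = i \sqrt{1230}$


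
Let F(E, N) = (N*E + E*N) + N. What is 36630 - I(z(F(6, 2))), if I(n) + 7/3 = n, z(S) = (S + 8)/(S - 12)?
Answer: 769228/21 ≈ 36630.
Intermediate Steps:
F(E, N) = N + 2*E*N (F(E, N) = (E*N + E*N) + N = 2*E*N + N = N + 2*E*N)
z(S) = (8 + S)/(-12 + S)
I(n) = -7/3 + n
36630 - I(z(F(6, 2))) = 36630 - (-7/3 + (8 + 2*(1 + 2*6))/(-12 + 2*(1 + 2*6))) = 36630 - (-7/3 + (8 + 2*(1 + 12))/(-12 + 2*(1 + 12))) = 36630 - (-7/3 + (8 + 2*13)/(-12 + 2*13)) = 36630 - (-7/3 + (8 + 26)/(-12 + 26)) = 36630 - (-7/3 + 34/14) = 36630 - (-7/3 + (1/14)*34) = 36630 - (-7/3 + 17/7) = 36630 - 1*2/21 = 36630 - 2/21 = 769228/21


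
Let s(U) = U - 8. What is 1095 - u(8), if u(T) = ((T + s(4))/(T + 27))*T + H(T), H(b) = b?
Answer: 38013/35 ≈ 1086.1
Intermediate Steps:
s(U) = -8 + U
u(T) = T + T*(-4 + T)/(27 + T) (u(T) = ((T + (-8 + 4))/(T + 27))*T + T = ((T - 4)/(27 + T))*T + T = ((-4 + T)/(27 + T))*T + T = T*(-4 + T)/(27 + T) + T = T + T*(-4 + T)/(27 + T))
1095 - u(8) = 1095 - 8*(23 + 2*8)/(27 + 8) = 1095 - 8*(23 + 16)/35 = 1095 - 8*39/35 = 1095 - 1*312/35 = 1095 - 312/35 = 38013/35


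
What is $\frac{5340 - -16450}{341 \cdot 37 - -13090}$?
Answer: $\frac{21790}{25707} \approx 0.84763$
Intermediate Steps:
$\frac{5340 - -16450}{341 \cdot 37 - -13090} = \frac{5340 + 16450}{12617 + 13090} = \frac{21790}{25707}$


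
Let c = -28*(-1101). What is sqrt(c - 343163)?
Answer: I*sqrt(312335) ≈ 558.87*I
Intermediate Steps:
c = 30828
sqrt(c - 343163) = sqrt(30828 - 343163) = sqrt(-312335) = I*sqrt(312335)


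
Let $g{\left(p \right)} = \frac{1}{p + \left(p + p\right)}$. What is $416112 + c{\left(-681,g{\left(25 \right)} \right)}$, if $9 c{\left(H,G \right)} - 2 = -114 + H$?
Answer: $\frac{3744215}{9} \approx 4.1602 \cdot 10^{5}$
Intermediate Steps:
$g{\left(p \right)} = \frac{1}{3 p}$ ($g{\left(p \right)} = \frac{1}{p + 2 p} = \frac{1}{3 p}$)
$c{\left(H,G \right)} = - \frac{112}{9} + \frac{H}{9}$ ($c{\left(H,G \right)} = \frac{2}{9} + \frac{-114 + H}{9} = \frac{2}{9} + \left(- \frac{38}{3} + \frac{H}{9}\right) = - \frac{112}{9} + \frac{H}{9}$)
$416112 + c{\left(-681,g{\left(25 \right)} \right)} = 416112 + \left(- \frac{112}{9} + \frac{1}{9} \left(-681\right)\right) = 416112 - \frac{793}{9} = \frac{3744215}{9}$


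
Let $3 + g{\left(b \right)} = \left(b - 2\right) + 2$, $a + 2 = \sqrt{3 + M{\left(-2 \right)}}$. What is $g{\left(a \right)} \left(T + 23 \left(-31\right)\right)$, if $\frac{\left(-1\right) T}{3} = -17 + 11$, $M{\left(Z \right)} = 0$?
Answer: $3475 - 695 \sqrt{3} \approx 2271.2$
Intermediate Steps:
$T = 18$ ($T = - 3 \left(-17 + 11\right) = \left(-3\right) \left(-6\right) = 18$)
$a = -2 + \sqrt{3}$ ($a = -2 + \sqrt{3 + 0} = -2 + \sqrt{3} \approx -0.26795$)
$g{\left(b \right)} = -3 + b$ ($g{\left(b \right)} = -3 + \left(\left(b - 2\right) + 2\right) = -3 + \left(\left(-2 + b\right) + 2\right) = -3 + b$)
$g{\left(a \right)} \left(T + 23 \left(-31\right)\right) = \left(-3 - \left(2 - \sqrt{3}\right)\right) \left(18 + 23 \left(-31\right)\right) = \left(-5 + \sqrt{3}\right) \left(18 - 713\right) = \left(-5 + \sqrt{3}\right) \left(-695\right) = 3475 - 695 \sqrt{3}$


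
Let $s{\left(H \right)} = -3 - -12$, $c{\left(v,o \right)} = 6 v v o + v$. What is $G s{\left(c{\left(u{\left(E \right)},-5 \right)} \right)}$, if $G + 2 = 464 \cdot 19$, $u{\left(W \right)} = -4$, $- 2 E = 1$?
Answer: $79326$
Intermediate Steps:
$E = - \frac{1}{2}$ ($E = \left(- \frac{1}{2}\right) 1 = - \frac{1}{2} \approx -0.5$)
$c{\left(v,o \right)} = v + 6 o v^{2}$ ($c{\left(v,o \right)} = 6 v^{2} o + v = 6 o v^{2} + v = v + 6 o v^{2}$)
$s{\left(H \right)} = 9$ ($s{\left(H \right)} = -3 + 12 = 9$)
$G = 8814$ ($G = -2 + 464 \cdot 19 = -2 + 8816 = 8814$)
$G s{\left(c{\left(u{\left(E \right)},-5 \right)} \right)} = 8814 \cdot 9 = 79326$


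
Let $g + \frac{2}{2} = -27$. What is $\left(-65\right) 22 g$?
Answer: $40040$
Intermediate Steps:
$g = -28$ ($g = -1 - 27 = -28$)
$\left(-65\right) 22 g = \left(-65\right) 22 \left(-28\right) = \left(-1430\right) \left(-28\right) = 40040$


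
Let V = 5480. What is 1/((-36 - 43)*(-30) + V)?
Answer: 1/7850 ≈ 0.00012739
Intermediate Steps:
1/((-36 - 43)*(-30) + V) = 1/((-36 - 43)*(-30) + 5480) = 1/(-79*(-30) + 5480) = 1/(2370 + 5480) = 1/7850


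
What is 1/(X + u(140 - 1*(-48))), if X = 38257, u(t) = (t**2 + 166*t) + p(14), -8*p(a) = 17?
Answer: 8/838455 ≈ 9.5414e-6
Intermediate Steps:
p(a) = -17/8 (p(a) = -1/8*17 = -17/8)
u(t) = -17/8 + t**2 + 166*t (u(t) = (t**2 + 166*t) - 17/8 = -17/8 + t**2 + 166*t)
1/(X + u(140 - 1*(-48))) = 1/(38257 + (-17/8 + (140 - 1*(-48))**2 + 166*(140 - 1*(-48)))) = 1/(38257 + (-17/8 + (140 + 48)**2 + 166*(140 + 48))) = 1/(38257 + (-17/8 + 188**2 + 166*188)) = 1/(38257 + (-17/8 + 35344 + 31208)) = 1/(38257 + 532399/8) = 1/(838455/8) = 8/838455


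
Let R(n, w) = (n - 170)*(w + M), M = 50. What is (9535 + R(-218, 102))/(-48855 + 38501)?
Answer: 49441/10354 ≈ 4.7751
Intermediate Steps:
R(n, w) = (-170 + n)*(50 + w) (R(n, w) = (n - 170)*(w + 50) = (-170 + n)*(50 + w))
(9535 + R(-218, 102))/(-48855 + 38501) = (9535 + (-8500 - 170*102 + 50*(-218) - 218*102))/(-48855 + 38501) = (9535 + (-8500 - 17340 - 10900 - 22236))/(-10354) = (9535 - 58976)*(-1/10354) = -49441*(-1/10354) = 49441/10354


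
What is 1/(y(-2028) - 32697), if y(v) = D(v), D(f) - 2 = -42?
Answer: -1/32737 ≈ -3.0546e-5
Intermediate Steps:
D(f) = -40 (D(f) = 2 - 42 = -40)
y(v) = -40
1/(y(-2028) - 32697) = 1/(-40 - 32697) = 1/(-32737) = -1/32737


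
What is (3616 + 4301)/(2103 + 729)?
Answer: 2639/944 ≈ 2.7956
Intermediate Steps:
(3616 + 4301)/(2103 + 729) = 7917/2832 = 7917*(1/2832) = 2639/944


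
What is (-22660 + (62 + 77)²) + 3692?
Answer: 353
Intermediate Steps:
(-22660 + (62 + 77)²) + 3692 = (-22660 + 139²) + 3692 = (-22660 + 19321) + 3692 = -3339 + 3692 = 353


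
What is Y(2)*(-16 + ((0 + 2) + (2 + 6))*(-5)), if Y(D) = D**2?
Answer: -264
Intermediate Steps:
Y(2)*(-16 + ((0 + 2) + (2 + 6))*(-5)) = 2**2*(-16 + ((0 + 2) + (2 + 6))*(-5)) = 4*(-16 + (2 + 8)*(-5)) = 4*(-16 + 10*(-5)) = 4*(-16 - 50) = 4*(-66) = -264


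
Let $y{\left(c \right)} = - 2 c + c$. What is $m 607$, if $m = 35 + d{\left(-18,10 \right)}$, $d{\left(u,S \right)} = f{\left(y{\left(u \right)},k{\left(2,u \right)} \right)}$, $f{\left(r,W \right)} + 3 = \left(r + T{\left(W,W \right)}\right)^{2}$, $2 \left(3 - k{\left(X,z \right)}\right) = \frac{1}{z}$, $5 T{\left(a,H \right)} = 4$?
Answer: $\frac{5849052}{25} \approx 2.3396 \cdot 10^{5}$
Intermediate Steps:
$T{\left(a,H \right)} = \frac{4}{5}$ ($T{\left(a,H \right)} = \frac{1}{5} \cdot 4 = \frac{4}{5}$)
$y{\left(c \right)} = - c$
$k{\left(X,z \right)} = 3 - \frac{1}{2 z}$
$f{\left(r,W \right)} = -3 + \left(\frac{4}{5} + r\right)^{2}$ ($f{\left(r,W \right)} = -3 + \left(r + \frac{4}{5}\right)^{2} = -3 + \left(\frac{4}{5} + r\right)^{2}$)
$d{\left(u,S \right)} = -3 + \frac{\left(4 - 5 u\right)^{2}}{25}$ ($d{\left(u,S \right)} = -3 + \frac{\left(4 + 5 \left(- u\right)\right)^{2}}{25} = -3 + \frac{\left(4 - 5 u\right)^{2}}{25}$)
$m = \frac{9636}{25}$ ($m = 35 - \left(3 - \frac{\left(-4 + 5 \left(-18\right)\right)^{2}}{25}\right) = 35 - \left(3 - \frac{\left(-4 - 90\right)^{2}}{25}\right) = 35 - \left(3 - \frac{\left(-94\right)^{2}}{25}\right) = 35 + \left(-3 + \frac{1}{25} \cdot 8836\right) = 35 + \left(-3 + \frac{8836}{25}\right) = 35 + \frac{8761}{25} = \frac{9636}{25} \approx 385.44$)
$m 607 = \frac{9636}{25} \cdot 607 = \frac{5849052}{25}$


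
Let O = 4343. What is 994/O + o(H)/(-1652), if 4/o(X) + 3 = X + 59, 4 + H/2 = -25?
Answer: 825387/3587318 ≈ 0.23008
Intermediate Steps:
H = -58 (H = -8 + 2*(-25) = -8 - 50 = -58)
o(X) = 4/(56 + X) (o(X) = 4/(-3 + (X + 59)) = 4/(-3 + (59 + X)) = 4/(56 + X))
994/O + o(H)/(-1652) = 994/4343 + (4/(56 - 58))/(-1652) = 994*(1/4343) + (4/(-2))*(-1/1652) = 994/4343 + (4*(-1/2))*(-1/1652) = 994/4343 - 2*(-1/1652) = 994/4343 + 1/826 = 825387/3587318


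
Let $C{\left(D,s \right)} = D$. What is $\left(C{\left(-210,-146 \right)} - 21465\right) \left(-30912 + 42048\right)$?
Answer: $-241372800$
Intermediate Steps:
$\left(C{\left(-210,-146 \right)} - 21465\right) \left(-30912 + 42048\right) = \left(-210 - 21465\right) \left(-30912 + 42048\right) = \left(-21675\right) 11136 = -241372800$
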